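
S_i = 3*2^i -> [3, 6, 12, 24, 48]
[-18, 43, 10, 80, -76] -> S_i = Random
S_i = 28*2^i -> [28, 56, 112, 224, 448]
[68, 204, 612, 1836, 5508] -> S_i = 68*3^i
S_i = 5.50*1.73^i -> [5.5, 9.52, 16.46, 28.48, 49.27]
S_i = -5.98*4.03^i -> [-5.98, -24.1, -97.12, -391.4, -1577.33]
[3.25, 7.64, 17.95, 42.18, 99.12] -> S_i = 3.25*2.35^i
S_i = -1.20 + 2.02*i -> [-1.2, 0.82, 2.84, 4.86, 6.88]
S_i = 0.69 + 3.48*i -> [0.69, 4.17, 7.65, 11.13, 14.61]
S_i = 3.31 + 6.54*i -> [3.31, 9.85, 16.39, 22.93, 29.47]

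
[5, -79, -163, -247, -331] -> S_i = 5 + -84*i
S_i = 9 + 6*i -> [9, 15, 21, 27, 33]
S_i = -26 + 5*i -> [-26, -21, -16, -11, -6]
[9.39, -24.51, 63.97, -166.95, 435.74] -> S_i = 9.39*(-2.61)^i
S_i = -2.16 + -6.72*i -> [-2.16, -8.88, -15.6, -22.32, -29.04]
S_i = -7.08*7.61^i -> [-7.08, -53.88, -410.02, -3120.23, -23744.98]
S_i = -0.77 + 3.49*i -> [-0.77, 2.72, 6.21, 9.7, 13.19]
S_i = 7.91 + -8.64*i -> [7.91, -0.73, -9.37, -18.01, -26.65]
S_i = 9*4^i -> [9, 36, 144, 576, 2304]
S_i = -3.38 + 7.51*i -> [-3.38, 4.13, 11.64, 19.15, 26.66]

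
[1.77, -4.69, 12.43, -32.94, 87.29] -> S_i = 1.77*(-2.65)^i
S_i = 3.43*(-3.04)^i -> [3.43, -10.43, 31.7, -96.36, 292.95]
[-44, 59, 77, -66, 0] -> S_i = Random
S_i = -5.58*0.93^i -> [-5.58, -5.19, -4.83, -4.49, -4.17]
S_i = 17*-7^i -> [17, -119, 833, -5831, 40817]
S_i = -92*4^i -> [-92, -368, -1472, -5888, -23552]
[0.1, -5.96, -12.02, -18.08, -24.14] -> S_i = 0.10 + -6.06*i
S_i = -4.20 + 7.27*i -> [-4.2, 3.07, 10.34, 17.61, 24.88]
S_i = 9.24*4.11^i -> [9.24, 37.98, 156.08, 641.5, 2636.57]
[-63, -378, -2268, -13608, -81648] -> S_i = -63*6^i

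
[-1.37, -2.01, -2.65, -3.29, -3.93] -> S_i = -1.37 + -0.64*i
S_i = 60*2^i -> [60, 120, 240, 480, 960]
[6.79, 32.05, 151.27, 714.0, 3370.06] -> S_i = 6.79*4.72^i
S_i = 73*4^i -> [73, 292, 1168, 4672, 18688]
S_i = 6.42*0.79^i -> [6.42, 5.07, 4.01, 3.17, 2.5]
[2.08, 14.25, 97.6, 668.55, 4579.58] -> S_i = 2.08*6.85^i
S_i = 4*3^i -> [4, 12, 36, 108, 324]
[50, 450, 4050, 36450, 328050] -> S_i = 50*9^i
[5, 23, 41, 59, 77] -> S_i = 5 + 18*i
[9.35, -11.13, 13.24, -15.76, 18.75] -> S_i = 9.35*(-1.19)^i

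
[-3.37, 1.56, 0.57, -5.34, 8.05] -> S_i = Random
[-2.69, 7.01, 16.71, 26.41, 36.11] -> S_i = -2.69 + 9.70*i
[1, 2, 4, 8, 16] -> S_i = 1*2^i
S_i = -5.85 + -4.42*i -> [-5.85, -10.27, -14.69, -19.11, -23.53]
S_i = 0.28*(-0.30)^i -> [0.28, -0.08, 0.03, -0.01, 0.0]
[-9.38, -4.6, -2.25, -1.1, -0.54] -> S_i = -9.38*0.49^i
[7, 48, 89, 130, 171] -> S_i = 7 + 41*i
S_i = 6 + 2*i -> [6, 8, 10, 12, 14]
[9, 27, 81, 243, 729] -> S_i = 9*3^i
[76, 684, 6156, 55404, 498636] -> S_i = 76*9^i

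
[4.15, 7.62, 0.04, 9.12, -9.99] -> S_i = Random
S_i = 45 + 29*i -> [45, 74, 103, 132, 161]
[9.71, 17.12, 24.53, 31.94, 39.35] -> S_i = 9.71 + 7.41*i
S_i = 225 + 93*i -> [225, 318, 411, 504, 597]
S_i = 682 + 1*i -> [682, 683, 684, 685, 686]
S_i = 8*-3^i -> [8, -24, 72, -216, 648]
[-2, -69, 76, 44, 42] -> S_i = Random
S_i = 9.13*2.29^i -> [9.13, 20.91, 47.88, 109.64, 251.08]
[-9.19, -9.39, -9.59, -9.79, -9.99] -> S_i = -9.19 + -0.20*i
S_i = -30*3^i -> [-30, -90, -270, -810, -2430]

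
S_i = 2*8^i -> [2, 16, 128, 1024, 8192]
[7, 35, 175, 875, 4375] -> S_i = 7*5^i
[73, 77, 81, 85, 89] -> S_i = 73 + 4*i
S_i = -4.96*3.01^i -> [-4.96, -14.93, -44.94, -135.26, -407.14]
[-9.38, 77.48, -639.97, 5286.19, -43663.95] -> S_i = -9.38*(-8.26)^i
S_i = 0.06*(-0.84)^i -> [0.06, -0.05, 0.04, -0.04, 0.03]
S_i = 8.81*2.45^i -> [8.81, 21.58, 52.88, 129.56, 317.42]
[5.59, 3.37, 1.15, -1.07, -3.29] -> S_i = 5.59 + -2.22*i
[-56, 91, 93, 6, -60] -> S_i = Random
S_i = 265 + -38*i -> [265, 227, 189, 151, 113]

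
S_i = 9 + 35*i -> [9, 44, 79, 114, 149]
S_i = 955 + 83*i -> [955, 1038, 1121, 1204, 1287]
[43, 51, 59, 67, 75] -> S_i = 43 + 8*i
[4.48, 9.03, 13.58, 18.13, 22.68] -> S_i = 4.48 + 4.55*i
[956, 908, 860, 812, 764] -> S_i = 956 + -48*i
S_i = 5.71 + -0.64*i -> [5.71, 5.07, 4.43, 3.79, 3.15]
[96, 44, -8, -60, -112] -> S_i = 96 + -52*i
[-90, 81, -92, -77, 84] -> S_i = Random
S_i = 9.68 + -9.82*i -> [9.68, -0.14, -9.96, -19.78, -29.6]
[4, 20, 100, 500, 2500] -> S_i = 4*5^i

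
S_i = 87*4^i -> [87, 348, 1392, 5568, 22272]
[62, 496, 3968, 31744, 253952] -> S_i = 62*8^i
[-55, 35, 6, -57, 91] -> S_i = Random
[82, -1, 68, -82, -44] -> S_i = Random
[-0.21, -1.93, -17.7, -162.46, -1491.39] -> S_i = -0.21*9.18^i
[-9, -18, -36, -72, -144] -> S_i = -9*2^i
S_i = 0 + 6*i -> [0, 6, 12, 18, 24]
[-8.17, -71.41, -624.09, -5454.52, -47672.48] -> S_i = -8.17*8.74^i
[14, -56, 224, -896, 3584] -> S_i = 14*-4^i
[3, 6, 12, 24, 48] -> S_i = 3*2^i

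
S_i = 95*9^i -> [95, 855, 7695, 69255, 623295]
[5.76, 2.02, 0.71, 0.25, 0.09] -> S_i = 5.76*0.35^i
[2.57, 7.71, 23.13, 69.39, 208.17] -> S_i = 2.57*3.00^i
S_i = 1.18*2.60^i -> [1.18, 3.07, 7.98, 20.74, 53.92]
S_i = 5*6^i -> [5, 30, 180, 1080, 6480]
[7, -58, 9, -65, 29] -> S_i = Random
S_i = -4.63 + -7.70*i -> [-4.63, -12.33, -20.03, -27.73, -35.43]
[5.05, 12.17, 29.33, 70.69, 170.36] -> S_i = 5.05*2.41^i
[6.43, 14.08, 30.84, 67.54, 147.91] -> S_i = 6.43*2.19^i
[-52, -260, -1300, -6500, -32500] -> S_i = -52*5^i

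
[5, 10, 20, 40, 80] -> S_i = 5*2^i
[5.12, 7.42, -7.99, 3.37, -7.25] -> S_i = Random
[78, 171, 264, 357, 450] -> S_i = 78 + 93*i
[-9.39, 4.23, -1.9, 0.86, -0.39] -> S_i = -9.39*(-0.45)^i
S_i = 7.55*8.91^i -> [7.55, 67.27, 599.38, 5340.48, 47583.65]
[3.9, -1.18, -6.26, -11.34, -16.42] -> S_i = 3.90 + -5.08*i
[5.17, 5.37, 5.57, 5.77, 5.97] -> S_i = 5.17 + 0.20*i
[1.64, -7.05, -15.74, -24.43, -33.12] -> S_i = 1.64 + -8.69*i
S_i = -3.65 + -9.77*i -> [-3.65, -13.42, -23.19, -32.96, -42.73]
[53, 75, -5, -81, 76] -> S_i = Random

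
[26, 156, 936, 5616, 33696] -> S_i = 26*6^i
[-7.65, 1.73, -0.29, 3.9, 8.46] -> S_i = Random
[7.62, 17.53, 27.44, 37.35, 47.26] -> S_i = 7.62 + 9.91*i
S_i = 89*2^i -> [89, 178, 356, 712, 1424]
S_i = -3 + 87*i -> [-3, 84, 171, 258, 345]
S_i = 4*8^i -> [4, 32, 256, 2048, 16384]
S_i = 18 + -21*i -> [18, -3, -24, -45, -66]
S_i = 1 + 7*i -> [1, 8, 15, 22, 29]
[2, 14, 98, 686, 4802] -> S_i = 2*7^i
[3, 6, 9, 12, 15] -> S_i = 3 + 3*i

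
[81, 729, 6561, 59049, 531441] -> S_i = 81*9^i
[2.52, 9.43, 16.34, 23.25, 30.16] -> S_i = 2.52 + 6.91*i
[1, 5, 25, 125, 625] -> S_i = 1*5^i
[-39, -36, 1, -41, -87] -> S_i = Random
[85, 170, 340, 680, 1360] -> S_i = 85*2^i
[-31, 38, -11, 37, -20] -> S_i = Random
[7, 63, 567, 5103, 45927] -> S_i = 7*9^i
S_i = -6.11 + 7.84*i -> [-6.11, 1.73, 9.57, 17.41, 25.25]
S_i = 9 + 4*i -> [9, 13, 17, 21, 25]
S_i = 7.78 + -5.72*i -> [7.78, 2.06, -3.66, -9.38, -15.1]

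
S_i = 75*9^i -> [75, 675, 6075, 54675, 492075]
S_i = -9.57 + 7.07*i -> [-9.57, -2.5, 4.57, 11.64, 18.71]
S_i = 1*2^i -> [1, 2, 4, 8, 16]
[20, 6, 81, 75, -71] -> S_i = Random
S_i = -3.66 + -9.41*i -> [-3.66, -13.07, -22.48, -31.89, -41.3]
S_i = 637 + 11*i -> [637, 648, 659, 670, 681]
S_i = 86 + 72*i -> [86, 158, 230, 302, 374]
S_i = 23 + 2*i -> [23, 25, 27, 29, 31]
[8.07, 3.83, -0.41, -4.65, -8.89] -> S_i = 8.07 + -4.24*i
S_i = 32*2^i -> [32, 64, 128, 256, 512]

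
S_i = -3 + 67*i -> [-3, 64, 131, 198, 265]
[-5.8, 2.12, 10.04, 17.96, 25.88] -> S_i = -5.80 + 7.92*i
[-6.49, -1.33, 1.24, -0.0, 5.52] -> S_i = Random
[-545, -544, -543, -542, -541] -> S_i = -545 + 1*i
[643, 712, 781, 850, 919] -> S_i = 643 + 69*i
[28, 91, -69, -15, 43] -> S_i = Random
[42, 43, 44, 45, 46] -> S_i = 42 + 1*i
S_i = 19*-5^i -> [19, -95, 475, -2375, 11875]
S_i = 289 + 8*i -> [289, 297, 305, 313, 321]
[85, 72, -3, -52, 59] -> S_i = Random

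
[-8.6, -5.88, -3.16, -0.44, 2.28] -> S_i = -8.60 + 2.72*i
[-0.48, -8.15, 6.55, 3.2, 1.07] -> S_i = Random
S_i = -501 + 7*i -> [-501, -494, -487, -480, -473]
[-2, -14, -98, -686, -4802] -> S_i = -2*7^i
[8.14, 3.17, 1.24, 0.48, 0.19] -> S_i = 8.14*0.39^i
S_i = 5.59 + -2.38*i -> [5.59, 3.21, 0.83, -1.55, -3.93]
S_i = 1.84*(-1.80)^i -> [1.84, -3.31, 5.96, -10.73, 19.32]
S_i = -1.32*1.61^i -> [-1.32, -2.13, -3.42, -5.51, -8.87]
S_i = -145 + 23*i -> [-145, -122, -99, -76, -53]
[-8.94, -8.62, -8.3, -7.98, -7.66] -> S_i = -8.94 + 0.32*i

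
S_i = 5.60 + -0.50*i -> [5.6, 5.1, 4.6, 4.1, 3.6]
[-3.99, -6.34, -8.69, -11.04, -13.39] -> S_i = -3.99 + -2.35*i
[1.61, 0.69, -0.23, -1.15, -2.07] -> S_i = 1.61 + -0.92*i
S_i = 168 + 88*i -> [168, 256, 344, 432, 520]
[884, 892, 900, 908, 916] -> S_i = 884 + 8*i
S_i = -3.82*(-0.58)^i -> [-3.82, 2.22, -1.29, 0.75, -0.43]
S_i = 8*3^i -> [8, 24, 72, 216, 648]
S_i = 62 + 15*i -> [62, 77, 92, 107, 122]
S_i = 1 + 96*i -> [1, 97, 193, 289, 385]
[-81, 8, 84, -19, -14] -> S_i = Random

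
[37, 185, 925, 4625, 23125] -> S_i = 37*5^i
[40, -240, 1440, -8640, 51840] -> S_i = 40*-6^i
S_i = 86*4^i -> [86, 344, 1376, 5504, 22016]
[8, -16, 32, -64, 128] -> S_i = 8*-2^i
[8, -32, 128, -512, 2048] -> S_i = 8*-4^i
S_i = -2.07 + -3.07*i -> [-2.07, -5.14, -8.21, -11.28, -14.35]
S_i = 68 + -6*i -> [68, 62, 56, 50, 44]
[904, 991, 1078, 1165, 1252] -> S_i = 904 + 87*i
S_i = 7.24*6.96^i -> [7.24, 50.39, 350.72, 2440.99, 16989.3]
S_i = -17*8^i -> [-17, -136, -1088, -8704, -69632]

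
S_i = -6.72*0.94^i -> [-6.72, -6.32, -5.94, -5.58, -5.25]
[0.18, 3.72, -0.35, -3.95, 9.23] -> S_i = Random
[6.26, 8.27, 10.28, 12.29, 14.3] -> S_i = 6.26 + 2.01*i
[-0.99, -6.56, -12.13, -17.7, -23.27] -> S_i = -0.99 + -5.57*i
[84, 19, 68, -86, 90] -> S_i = Random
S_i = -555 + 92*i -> [-555, -463, -371, -279, -187]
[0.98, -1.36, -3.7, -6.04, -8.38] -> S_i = 0.98 + -2.34*i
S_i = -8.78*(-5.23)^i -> [-8.78, 45.92, -240.16, 1256.03, -6569.03]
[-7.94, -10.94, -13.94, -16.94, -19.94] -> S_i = -7.94 + -3.00*i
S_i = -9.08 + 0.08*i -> [-9.08, -9.0, -8.92, -8.84, -8.76]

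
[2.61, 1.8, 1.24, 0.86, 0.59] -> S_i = 2.61*0.69^i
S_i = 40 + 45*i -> [40, 85, 130, 175, 220]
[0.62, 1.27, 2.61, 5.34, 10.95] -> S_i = 0.62*2.05^i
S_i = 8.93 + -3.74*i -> [8.93, 5.19, 1.45, -2.29, -6.03]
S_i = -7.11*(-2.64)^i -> [-7.11, 18.77, -49.55, 130.82, -345.37]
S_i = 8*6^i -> [8, 48, 288, 1728, 10368]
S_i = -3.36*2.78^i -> [-3.36, -9.34, -25.97, -72.19, -200.69]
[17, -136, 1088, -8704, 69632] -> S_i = 17*-8^i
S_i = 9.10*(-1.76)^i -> [9.1, -16.02, 28.19, -49.61, 87.32]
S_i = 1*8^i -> [1, 8, 64, 512, 4096]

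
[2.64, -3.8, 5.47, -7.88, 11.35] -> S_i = 2.64*(-1.44)^i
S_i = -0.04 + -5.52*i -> [-0.04, -5.56, -11.08, -16.6, -22.12]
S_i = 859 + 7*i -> [859, 866, 873, 880, 887]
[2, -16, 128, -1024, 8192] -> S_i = 2*-8^i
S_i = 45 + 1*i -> [45, 46, 47, 48, 49]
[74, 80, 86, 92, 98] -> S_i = 74 + 6*i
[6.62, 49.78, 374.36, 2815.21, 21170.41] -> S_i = 6.62*7.52^i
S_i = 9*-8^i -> [9, -72, 576, -4608, 36864]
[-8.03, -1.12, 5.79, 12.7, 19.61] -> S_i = -8.03 + 6.91*i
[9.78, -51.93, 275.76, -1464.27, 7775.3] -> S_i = 9.78*(-5.31)^i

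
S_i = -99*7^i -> [-99, -693, -4851, -33957, -237699]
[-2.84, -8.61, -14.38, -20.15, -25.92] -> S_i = -2.84 + -5.77*i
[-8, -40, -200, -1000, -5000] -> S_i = -8*5^i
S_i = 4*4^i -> [4, 16, 64, 256, 1024]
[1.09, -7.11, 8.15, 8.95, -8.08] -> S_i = Random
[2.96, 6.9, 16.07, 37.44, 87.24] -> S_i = 2.96*2.33^i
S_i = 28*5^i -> [28, 140, 700, 3500, 17500]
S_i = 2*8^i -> [2, 16, 128, 1024, 8192]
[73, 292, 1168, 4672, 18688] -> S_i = 73*4^i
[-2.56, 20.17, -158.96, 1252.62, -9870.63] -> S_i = -2.56*(-7.88)^i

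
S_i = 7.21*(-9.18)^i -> [7.21, -66.19, 607.6, -5577.8, 51204.25]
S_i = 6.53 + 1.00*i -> [6.53, 7.53, 8.53, 9.53, 10.53]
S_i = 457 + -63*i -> [457, 394, 331, 268, 205]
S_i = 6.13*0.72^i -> [6.13, 4.41, 3.18, 2.29, 1.65]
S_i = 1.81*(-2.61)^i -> [1.81, -4.72, 12.33, -32.18, 83.99]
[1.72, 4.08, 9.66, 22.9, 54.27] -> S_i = 1.72*2.37^i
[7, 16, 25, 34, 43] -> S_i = 7 + 9*i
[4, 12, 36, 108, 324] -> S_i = 4*3^i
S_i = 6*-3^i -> [6, -18, 54, -162, 486]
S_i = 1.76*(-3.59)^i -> [1.76, -6.32, 22.68, -81.43, 292.34]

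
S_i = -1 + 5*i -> [-1, 4, 9, 14, 19]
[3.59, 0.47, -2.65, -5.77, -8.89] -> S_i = 3.59 + -3.12*i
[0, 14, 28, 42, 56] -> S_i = 0 + 14*i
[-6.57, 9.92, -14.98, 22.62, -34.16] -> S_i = -6.57*(-1.51)^i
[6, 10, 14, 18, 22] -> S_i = 6 + 4*i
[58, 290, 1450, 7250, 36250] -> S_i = 58*5^i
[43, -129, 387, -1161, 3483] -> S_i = 43*-3^i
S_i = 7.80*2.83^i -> [7.8, 22.07, 62.47, 176.79, 500.31]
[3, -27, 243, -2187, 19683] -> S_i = 3*-9^i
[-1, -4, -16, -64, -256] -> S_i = -1*4^i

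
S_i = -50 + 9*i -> [-50, -41, -32, -23, -14]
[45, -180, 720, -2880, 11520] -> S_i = 45*-4^i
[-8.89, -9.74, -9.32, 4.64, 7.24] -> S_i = Random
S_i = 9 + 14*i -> [9, 23, 37, 51, 65]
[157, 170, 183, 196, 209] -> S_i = 157 + 13*i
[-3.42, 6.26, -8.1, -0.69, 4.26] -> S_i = Random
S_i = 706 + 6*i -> [706, 712, 718, 724, 730]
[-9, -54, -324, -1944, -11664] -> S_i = -9*6^i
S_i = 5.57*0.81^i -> [5.57, 4.51, 3.65, 2.96, 2.4]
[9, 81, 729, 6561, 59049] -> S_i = 9*9^i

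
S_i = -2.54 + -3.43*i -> [-2.54, -5.97, -9.4, -12.83, -16.26]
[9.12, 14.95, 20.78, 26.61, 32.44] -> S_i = 9.12 + 5.83*i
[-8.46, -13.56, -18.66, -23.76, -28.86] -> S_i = -8.46 + -5.10*i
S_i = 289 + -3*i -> [289, 286, 283, 280, 277]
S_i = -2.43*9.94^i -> [-2.43, -24.15, -240.09, -2386.52, -23722.03]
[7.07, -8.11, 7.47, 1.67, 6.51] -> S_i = Random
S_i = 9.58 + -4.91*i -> [9.58, 4.67, -0.24, -5.15, -10.06]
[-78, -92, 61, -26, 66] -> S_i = Random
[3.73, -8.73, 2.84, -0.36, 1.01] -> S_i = Random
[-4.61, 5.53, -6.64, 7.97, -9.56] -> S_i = -4.61*(-1.20)^i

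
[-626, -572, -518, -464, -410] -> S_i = -626 + 54*i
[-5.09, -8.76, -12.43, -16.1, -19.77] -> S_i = -5.09 + -3.67*i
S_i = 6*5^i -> [6, 30, 150, 750, 3750]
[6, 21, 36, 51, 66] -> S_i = 6 + 15*i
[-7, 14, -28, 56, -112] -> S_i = -7*-2^i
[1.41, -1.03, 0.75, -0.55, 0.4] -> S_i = 1.41*(-0.73)^i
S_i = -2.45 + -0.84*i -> [-2.45, -3.29, -4.13, -4.97, -5.81]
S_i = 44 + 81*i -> [44, 125, 206, 287, 368]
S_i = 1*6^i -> [1, 6, 36, 216, 1296]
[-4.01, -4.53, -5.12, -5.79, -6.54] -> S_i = -4.01*1.13^i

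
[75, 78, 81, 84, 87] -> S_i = 75 + 3*i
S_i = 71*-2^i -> [71, -142, 284, -568, 1136]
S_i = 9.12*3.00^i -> [9.12, 27.36, 82.08, 246.24, 738.72]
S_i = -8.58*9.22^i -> [-8.58, -79.11, -729.37, -6724.81, -62002.75]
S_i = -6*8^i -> [-6, -48, -384, -3072, -24576]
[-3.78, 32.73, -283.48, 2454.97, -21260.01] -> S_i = -3.78*(-8.66)^i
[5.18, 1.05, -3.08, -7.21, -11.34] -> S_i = 5.18 + -4.13*i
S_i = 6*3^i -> [6, 18, 54, 162, 486]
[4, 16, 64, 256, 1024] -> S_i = 4*4^i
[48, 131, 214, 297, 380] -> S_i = 48 + 83*i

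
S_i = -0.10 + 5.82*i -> [-0.1, 5.72, 11.54, 17.36, 23.18]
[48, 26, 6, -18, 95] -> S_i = Random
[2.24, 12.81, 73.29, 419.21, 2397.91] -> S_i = 2.24*5.72^i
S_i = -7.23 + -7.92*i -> [-7.23, -15.15, -23.07, -30.99, -38.91]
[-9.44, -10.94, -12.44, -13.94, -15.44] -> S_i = -9.44 + -1.50*i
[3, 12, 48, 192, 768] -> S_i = 3*4^i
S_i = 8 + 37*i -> [8, 45, 82, 119, 156]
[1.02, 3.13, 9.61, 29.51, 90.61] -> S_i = 1.02*3.07^i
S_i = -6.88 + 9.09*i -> [-6.88, 2.21, 11.3, 20.39, 29.48]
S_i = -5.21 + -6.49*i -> [-5.21, -11.7, -18.19, -24.68, -31.17]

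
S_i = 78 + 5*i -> [78, 83, 88, 93, 98]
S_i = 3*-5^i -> [3, -15, 75, -375, 1875]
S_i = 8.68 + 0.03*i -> [8.68, 8.71, 8.74, 8.77, 8.8]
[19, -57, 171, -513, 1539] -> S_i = 19*-3^i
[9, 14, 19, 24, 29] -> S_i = 9 + 5*i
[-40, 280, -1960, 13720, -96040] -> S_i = -40*-7^i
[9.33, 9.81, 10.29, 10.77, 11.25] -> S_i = 9.33 + 0.48*i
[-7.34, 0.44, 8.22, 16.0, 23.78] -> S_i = -7.34 + 7.78*i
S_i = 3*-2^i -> [3, -6, 12, -24, 48]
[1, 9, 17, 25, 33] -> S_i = 1 + 8*i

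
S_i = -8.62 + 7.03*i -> [-8.62, -1.59, 5.44, 12.47, 19.5]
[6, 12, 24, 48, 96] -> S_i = 6*2^i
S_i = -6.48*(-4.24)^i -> [-6.48, 27.48, -116.49, 493.94, -2094.3]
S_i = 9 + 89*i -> [9, 98, 187, 276, 365]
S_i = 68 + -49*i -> [68, 19, -30, -79, -128]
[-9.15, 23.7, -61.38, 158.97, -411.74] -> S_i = -9.15*(-2.59)^i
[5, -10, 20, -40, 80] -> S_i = 5*-2^i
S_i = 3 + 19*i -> [3, 22, 41, 60, 79]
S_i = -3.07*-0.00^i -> [-3.07, 0.0, -0.0, 0.0, -0.0]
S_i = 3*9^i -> [3, 27, 243, 2187, 19683]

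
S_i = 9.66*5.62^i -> [9.66, 54.29, 305.11, 1714.69, 9636.57]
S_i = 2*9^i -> [2, 18, 162, 1458, 13122]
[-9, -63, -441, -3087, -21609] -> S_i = -9*7^i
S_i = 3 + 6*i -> [3, 9, 15, 21, 27]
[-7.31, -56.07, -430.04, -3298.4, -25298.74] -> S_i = -7.31*7.67^i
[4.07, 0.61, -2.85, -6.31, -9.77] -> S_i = 4.07 + -3.46*i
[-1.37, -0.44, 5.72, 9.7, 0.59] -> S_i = Random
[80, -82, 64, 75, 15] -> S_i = Random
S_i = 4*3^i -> [4, 12, 36, 108, 324]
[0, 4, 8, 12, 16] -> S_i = 0 + 4*i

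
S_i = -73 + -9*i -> [-73, -82, -91, -100, -109]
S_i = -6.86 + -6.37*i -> [-6.86, -13.23, -19.6, -25.97, -32.34]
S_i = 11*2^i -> [11, 22, 44, 88, 176]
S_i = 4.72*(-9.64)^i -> [4.72, -45.5, 438.63, -4228.37, 40761.5]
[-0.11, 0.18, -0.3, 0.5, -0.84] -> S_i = -0.11*(-1.66)^i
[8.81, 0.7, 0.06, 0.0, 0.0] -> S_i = 8.81*0.08^i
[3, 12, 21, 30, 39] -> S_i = 3 + 9*i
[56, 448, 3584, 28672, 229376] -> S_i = 56*8^i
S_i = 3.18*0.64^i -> [3.18, 2.04, 1.3, 0.83, 0.53]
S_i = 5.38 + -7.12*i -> [5.38, -1.74, -8.86, -15.98, -23.1]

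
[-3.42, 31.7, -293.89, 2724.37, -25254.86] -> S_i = -3.42*(-9.27)^i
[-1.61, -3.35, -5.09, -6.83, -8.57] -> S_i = -1.61 + -1.74*i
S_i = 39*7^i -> [39, 273, 1911, 13377, 93639]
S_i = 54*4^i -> [54, 216, 864, 3456, 13824]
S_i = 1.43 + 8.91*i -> [1.43, 10.34, 19.25, 28.16, 37.07]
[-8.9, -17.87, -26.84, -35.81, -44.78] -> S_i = -8.90 + -8.97*i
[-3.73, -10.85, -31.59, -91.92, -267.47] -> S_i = -3.73*2.91^i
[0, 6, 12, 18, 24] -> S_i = 0 + 6*i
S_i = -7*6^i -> [-7, -42, -252, -1512, -9072]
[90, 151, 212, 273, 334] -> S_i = 90 + 61*i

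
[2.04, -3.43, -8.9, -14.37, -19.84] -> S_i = 2.04 + -5.47*i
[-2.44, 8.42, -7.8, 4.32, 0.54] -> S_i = Random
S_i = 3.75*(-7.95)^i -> [3.75, -29.81, 237.01, -1884.22, 14979.59]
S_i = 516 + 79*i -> [516, 595, 674, 753, 832]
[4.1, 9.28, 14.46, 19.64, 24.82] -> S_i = 4.10 + 5.18*i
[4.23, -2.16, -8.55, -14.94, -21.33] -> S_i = 4.23 + -6.39*i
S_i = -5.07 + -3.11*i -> [-5.07, -8.18, -11.29, -14.4, -17.51]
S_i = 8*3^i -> [8, 24, 72, 216, 648]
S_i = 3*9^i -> [3, 27, 243, 2187, 19683]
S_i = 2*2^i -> [2, 4, 8, 16, 32]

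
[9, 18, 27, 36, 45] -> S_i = 9 + 9*i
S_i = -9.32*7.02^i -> [-9.32, -65.43, -459.29, -3224.24, -22634.16]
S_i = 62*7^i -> [62, 434, 3038, 21266, 148862]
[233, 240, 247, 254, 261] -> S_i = 233 + 7*i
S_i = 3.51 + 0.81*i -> [3.51, 4.32, 5.13, 5.94, 6.75]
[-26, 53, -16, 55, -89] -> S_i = Random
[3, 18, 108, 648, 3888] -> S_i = 3*6^i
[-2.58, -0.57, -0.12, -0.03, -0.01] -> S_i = -2.58*0.22^i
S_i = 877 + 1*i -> [877, 878, 879, 880, 881]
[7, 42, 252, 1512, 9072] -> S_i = 7*6^i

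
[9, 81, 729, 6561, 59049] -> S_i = 9*9^i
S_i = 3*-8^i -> [3, -24, 192, -1536, 12288]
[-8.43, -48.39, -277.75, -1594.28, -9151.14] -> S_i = -8.43*5.74^i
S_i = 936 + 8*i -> [936, 944, 952, 960, 968]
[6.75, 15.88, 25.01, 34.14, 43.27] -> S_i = 6.75 + 9.13*i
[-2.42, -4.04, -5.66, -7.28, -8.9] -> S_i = -2.42 + -1.62*i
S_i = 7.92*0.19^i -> [7.92, 1.5, 0.29, 0.05, 0.01]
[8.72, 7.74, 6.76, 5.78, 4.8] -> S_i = 8.72 + -0.98*i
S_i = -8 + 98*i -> [-8, 90, 188, 286, 384]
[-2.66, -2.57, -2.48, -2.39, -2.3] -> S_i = -2.66 + 0.09*i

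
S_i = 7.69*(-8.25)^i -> [7.69, -63.44, 523.4, -4318.06, 35623.96]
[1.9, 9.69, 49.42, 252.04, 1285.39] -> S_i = 1.90*5.10^i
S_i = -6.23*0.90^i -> [-6.23, -5.61, -5.05, -4.54, -4.09]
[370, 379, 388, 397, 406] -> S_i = 370 + 9*i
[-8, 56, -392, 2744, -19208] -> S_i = -8*-7^i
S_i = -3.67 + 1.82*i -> [-3.67, -1.85, -0.03, 1.79, 3.61]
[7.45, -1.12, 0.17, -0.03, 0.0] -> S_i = 7.45*(-0.15)^i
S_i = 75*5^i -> [75, 375, 1875, 9375, 46875]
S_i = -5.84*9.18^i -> [-5.84, -53.61, -492.15, -4517.94, -41474.73]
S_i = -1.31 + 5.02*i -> [-1.31, 3.71, 8.73, 13.75, 18.77]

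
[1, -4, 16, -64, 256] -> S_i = 1*-4^i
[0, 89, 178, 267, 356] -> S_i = 0 + 89*i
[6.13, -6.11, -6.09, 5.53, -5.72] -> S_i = Random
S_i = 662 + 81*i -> [662, 743, 824, 905, 986]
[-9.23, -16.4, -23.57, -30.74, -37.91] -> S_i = -9.23 + -7.17*i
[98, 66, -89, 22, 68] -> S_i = Random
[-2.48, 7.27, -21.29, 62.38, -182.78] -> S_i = -2.48*(-2.93)^i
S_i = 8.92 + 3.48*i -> [8.92, 12.4, 15.88, 19.36, 22.84]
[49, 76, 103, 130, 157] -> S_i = 49 + 27*i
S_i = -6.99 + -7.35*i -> [-6.99, -14.34, -21.69, -29.04, -36.39]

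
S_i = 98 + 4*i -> [98, 102, 106, 110, 114]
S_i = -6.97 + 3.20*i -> [-6.97, -3.77, -0.57, 2.63, 5.83]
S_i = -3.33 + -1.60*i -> [-3.33, -4.93, -6.53, -8.13, -9.73]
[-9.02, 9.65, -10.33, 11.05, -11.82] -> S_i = -9.02*(-1.07)^i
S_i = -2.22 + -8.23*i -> [-2.22, -10.45, -18.68, -26.91, -35.14]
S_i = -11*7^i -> [-11, -77, -539, -3773, -26411]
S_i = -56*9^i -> [-56, -504, -4536, -40824, -367416]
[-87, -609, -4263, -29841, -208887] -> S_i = -87*7^i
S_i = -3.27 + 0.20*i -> [-3.27, -3.07, -2.87, -2.67, -2.47]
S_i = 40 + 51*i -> [40, 91, 142, 193, 244]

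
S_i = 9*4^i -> [9, 36, 144, 576, 2304]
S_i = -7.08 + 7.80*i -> [-7.08, 0.72, 8.52, 16.32, 24.12]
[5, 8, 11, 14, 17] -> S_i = 5 + 3*i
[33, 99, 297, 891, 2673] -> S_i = 33*3^i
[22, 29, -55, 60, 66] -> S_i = Random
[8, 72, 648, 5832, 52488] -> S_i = 8*9^i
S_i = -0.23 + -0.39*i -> [-0.23, -0.62, -1.01, -1.4, -1.79]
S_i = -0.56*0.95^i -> [-0.56, -0.53, -0.51, -0.48, -0.46]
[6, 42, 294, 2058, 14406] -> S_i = 6*7^i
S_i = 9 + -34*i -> [9, -25, -59, -93, -127]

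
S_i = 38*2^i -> [38, 76, 152, 304, 608]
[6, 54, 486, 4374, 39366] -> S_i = 6*9^i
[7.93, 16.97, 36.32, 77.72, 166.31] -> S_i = 7.93*2.14^i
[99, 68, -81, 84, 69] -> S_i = Random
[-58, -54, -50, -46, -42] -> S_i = -58 + 4*i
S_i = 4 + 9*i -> [4, 13, 22, 31, 40]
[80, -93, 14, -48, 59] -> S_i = Random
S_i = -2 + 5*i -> [-2, 3, 8, 13, 18]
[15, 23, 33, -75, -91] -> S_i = Random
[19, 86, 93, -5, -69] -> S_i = Random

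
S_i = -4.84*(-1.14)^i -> [-4.84, 5.52, -6.29, 7.17, -8.17]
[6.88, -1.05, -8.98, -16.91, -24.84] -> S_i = 6.88 + -7.93*i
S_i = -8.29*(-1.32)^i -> [-8.29, 10.94, -14.44, 19.07, -25.17]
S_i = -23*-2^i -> [-23, 46, -92, 184, -368]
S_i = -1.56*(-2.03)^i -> [-1.56, 3.17, -6.43, 13.05, -26.49]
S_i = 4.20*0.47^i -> [4.2, 1.97, 0.93, 0.44, 0.2]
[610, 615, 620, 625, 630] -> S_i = 610 + 5*i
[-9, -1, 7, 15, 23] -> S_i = -9 + 8*i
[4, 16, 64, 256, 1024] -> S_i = 4*4^i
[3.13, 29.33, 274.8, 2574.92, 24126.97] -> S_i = 3.13*9.37^i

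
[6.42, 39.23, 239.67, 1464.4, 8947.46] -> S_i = 6.42*6.11^i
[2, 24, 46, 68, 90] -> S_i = 2 + 22*i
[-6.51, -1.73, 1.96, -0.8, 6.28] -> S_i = Random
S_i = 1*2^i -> [1, 2, 4, 8, 16]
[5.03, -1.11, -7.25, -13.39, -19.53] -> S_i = 5.03 + -6.14*i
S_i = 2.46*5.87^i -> [2.46, 14.44, 84.76, 497.56, 2920.7]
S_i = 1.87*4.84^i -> [1.87, 9.05, 43.81, 212.02, 1026.18]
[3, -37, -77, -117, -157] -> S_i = 3 + -40*i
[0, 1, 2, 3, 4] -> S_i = 0 + 1*i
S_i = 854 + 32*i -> [854, 886, 918, 950, 982]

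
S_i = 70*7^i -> [70, 490, 3430, 24010, 168070]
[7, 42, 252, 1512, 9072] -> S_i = 7*6^i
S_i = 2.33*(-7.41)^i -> [2.33, -17.27, 127.94, -948.0, 7024.72]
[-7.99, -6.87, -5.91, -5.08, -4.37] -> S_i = -7.99*0.86^i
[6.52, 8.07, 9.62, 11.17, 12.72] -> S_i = 6.52 + 1.55*i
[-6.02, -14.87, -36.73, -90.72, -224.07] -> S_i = -6.02*2.47^i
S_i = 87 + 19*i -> [87, 106, 125, 144, 163]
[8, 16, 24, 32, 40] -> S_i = 8 + 8*i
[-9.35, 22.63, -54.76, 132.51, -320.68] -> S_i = -9.35*(-2.42)^i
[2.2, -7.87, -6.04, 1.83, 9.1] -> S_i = Random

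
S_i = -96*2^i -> [-96, -192, -384, -768, -1536]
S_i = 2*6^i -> [2, 12, 72, 432, 2592]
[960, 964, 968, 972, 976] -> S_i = 960 + 4*i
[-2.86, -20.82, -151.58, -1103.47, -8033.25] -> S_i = -2.86*7.28^i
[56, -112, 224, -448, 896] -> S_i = 56*-2^i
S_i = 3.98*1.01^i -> [3.98, 4.02, 4.06, 4.1, 4.14]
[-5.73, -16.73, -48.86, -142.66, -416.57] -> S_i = -5.73*2.92^i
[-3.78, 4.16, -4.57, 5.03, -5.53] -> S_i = -3.78*(-1.10)^i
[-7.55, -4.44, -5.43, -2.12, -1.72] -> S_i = Random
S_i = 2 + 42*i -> [2, 44, 86, 128, 170]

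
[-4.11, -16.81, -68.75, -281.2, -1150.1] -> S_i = -4.11*4.09^i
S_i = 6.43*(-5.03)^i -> [6.43, -32.34, 162.68, -818.3, 4116.07]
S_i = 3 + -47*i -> [3, -44, -91, -138, -185]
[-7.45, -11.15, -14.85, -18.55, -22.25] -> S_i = -7.45 + -3.70*i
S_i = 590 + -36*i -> [590, 554, 518, 482, 446]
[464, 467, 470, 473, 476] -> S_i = 464 + 3*i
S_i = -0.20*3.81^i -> [-0.2, -0.76, -2.9, -11.06, -42.14]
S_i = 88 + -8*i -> [88, 80, 72, 64, 56]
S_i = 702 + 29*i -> [702, 731, 760, 789, 818]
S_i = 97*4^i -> [97, 388, 1552, 6208, 24832]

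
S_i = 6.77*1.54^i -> [6.77, 10.43, 16.06, 24.73, 38.08]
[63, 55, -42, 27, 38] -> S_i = Random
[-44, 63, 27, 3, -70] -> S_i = Random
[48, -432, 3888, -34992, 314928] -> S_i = 48*-9^i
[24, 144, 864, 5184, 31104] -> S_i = 24*6^i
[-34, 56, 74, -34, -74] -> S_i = Random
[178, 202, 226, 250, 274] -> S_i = 178 + 24*i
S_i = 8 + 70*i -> [8, 78, 148, 218, 288]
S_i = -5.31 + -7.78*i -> [-5.31, -13.09, -20.87, -28.65, -36.43]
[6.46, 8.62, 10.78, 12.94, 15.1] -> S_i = 6.46 + 2.16*i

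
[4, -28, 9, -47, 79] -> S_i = Random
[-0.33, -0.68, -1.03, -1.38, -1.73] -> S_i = -0.33 + -0.35*i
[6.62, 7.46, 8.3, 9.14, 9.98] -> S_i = 6.62 + 0.84*i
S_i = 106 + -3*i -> [106, 103, 100, 97, 94]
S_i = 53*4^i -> [53, 212, 848, 3392, 13568]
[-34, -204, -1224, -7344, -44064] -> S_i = -34*6^i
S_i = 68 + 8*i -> [68, 76, 84, 92, 100]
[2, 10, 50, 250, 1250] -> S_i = 2*5^i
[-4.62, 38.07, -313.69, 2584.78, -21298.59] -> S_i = -4.62*(-8.24)^i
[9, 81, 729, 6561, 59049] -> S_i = 9*9^i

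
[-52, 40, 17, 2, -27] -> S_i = Random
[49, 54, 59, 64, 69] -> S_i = 49 + 5*i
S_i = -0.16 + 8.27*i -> [-0.16, 8.11, 16.38, 24.65, 32.92]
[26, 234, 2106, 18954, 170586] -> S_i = 26*9^i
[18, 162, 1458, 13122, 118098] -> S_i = 18*9^i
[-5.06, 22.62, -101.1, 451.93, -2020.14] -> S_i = -5.06*(-4.47)^i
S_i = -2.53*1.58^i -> [-2.53, -4.0, -6.32, -9.98, -15.77]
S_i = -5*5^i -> [-5, -25, -125, -625, -3125]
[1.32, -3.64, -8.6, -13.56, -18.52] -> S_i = 1.32 + -4.96*i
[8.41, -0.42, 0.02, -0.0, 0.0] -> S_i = 8.41*(-0.05)^i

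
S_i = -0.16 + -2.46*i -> [-0.16, -2.62, -5.08, -7.54, -10.0]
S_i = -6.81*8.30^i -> [-6.81, -56.52, -469.14, -3893.87, -32319.12]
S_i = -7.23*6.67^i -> [-7.23, -48.22, -321.65, -2145.44, -14310.07]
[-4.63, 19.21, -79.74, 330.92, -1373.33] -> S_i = -4.63*(-4.15)^i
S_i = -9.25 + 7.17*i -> [-9.25, -2.08, 5.09, 12.26, 19.43]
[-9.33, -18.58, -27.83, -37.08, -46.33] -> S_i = -9.33 + -9.25*i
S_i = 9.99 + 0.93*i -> [9.99, 10.92, 11.85, 12.78, 13.71]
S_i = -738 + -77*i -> [-738, -815, -892, -969, -1046]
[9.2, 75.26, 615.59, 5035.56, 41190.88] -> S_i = 9.20*8.18^i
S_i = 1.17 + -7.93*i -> [1.17, -6.76, -14.69, -22.62, -30.55]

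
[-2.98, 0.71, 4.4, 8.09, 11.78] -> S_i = -2.98 + 3.69*i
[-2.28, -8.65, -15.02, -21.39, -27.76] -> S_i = -2.28 + -6.37*i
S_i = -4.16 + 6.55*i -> [-4.16, 2.39, 8.94, 15.49, 22.04]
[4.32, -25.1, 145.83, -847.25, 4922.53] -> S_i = 4.32*(-5.81)^i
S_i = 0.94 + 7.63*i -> [0.94, 8.57, 16.2, 23.83, 31.46]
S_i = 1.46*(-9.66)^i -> [1.46, -14.1, 136.24, -1316.09, 12713.39]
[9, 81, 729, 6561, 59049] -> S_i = 9*9^i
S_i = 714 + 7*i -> [714, 721, 728, 735, 742]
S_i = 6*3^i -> [6, 18, 54, 162, 486]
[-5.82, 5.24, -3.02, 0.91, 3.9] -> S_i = Random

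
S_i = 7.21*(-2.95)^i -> [7.21, -21.27, 62.75, -185.1, 546.04]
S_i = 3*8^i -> [3, 24, 192, 1536, 12288]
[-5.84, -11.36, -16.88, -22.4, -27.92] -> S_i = -5.84 + -5.52*i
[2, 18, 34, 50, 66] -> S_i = 2 + 16*i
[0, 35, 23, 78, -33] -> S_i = Random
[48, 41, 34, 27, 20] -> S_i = 48 + -7*i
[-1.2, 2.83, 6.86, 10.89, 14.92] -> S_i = -1.20 + 4.03*i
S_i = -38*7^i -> [-38, -266, -1862, -13034, -91238]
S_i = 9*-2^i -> [9, -18, 36, -72, 144]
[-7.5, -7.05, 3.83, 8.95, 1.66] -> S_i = Random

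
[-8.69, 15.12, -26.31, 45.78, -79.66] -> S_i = -8.69*(-1.74)^i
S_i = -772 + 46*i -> [-772, -726, -680, -634, -588]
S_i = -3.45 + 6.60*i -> [-3.45, 3.15, 9.75, 16.35, 22.95]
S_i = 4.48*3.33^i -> [4.48, 14.92, 49.68, 165.43, 550.88]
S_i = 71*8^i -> [71, 568, 4544, 36352, 290816]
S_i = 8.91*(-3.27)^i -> [8.91, -29.14, 95.27, -311.55, 1018.75]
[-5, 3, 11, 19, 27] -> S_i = -5 + 8*i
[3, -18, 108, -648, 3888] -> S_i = 3*-6^i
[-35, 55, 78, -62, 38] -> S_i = Random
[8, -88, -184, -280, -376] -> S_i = 8 + -96*i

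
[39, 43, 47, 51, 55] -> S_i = 39 + 4*i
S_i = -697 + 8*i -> [-697, -689, -681, -673, -665]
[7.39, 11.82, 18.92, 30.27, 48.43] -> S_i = 7.39*1.60^i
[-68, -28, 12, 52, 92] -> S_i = -68 + 40*i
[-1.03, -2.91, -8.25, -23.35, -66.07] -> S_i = -1.03*2.83^i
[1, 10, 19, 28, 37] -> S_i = 1 + 9*i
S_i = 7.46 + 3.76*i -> [7.46, 11.22, 14.98, 18.74, 22.5]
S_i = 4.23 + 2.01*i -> [4.23, 6.24, 8.25, 10.26, 12.27]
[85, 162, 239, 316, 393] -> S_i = 85 + 77*i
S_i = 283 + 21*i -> [283, 304, 325, 346, 367]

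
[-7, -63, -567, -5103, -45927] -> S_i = -7*9^i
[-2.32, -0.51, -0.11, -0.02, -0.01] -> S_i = -2.32*0.22^i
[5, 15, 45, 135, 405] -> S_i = 5*3^i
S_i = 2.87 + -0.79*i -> [2.87, 2.08, 1.29, 0.5, -0.29]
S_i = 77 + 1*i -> [77, 78, 79, 80, 81]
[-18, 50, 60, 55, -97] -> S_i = Random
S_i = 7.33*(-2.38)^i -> [7.33, -17.45, 41.52, -98.82, 235.19]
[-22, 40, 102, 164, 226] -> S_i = -22 + 62*i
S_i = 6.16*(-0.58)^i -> [6.16, -3.57, 2.07, -1.2, 0.7]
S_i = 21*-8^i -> [21, -168, 1344, -10752, 86016]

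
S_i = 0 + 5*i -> [0, 5, 10, 15, 20]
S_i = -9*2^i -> [-9, -18, -36, -72, -144]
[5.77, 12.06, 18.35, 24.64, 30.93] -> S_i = 5.77 + 6.29*i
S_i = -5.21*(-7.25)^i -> [-5.21, 37.77, -273.85, 1985.42, -14394.27]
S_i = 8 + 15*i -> [8, 23, 38, 53, 68]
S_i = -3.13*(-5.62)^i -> [-3.13, 17.59, -98.86, 555.59, -3122.41]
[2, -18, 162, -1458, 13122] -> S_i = 2*-9^i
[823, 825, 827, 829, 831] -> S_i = 823 + 2*i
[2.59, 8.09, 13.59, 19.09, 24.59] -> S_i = 2.59 + 5.50*i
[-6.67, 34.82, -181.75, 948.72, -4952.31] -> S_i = -6.67*(-5.22)^i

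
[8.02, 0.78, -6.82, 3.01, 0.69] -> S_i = Random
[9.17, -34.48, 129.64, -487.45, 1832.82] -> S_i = 9.17*(-3.76)^i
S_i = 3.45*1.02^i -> [3.45, 3.52, 3.59, 3.66, 3.73]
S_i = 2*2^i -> [2, 4, 8, 16, 32]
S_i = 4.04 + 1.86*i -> [4.04, 5.9, 7.76, 9.62, 11.48]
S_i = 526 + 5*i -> [526, 531, 536, 541, 546]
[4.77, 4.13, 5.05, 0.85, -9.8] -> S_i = Random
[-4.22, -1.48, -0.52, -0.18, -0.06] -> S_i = -4.22*0.35^i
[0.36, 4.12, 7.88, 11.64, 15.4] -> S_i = 0.36 + 3.76*i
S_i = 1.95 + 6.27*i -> [1.95, 8.22, 14.49, 20.76, 27.03]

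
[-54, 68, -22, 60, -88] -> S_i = Random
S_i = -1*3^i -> [-1, -3, -9, -27, -81]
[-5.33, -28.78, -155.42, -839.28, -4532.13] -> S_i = -5.33*5.40^i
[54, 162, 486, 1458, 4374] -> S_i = 54*3^i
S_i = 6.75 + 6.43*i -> [6.75, 13.18, 19.61, 26.04, 32.47]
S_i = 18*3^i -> [18, 54, 162, 486, 1458]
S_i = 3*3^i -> [3, 9, 27, 81, 243]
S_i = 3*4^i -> [3, 12, 48, 192, 768]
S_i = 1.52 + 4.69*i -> [1.52, 6.21, 10.9, 15.59, 20.28]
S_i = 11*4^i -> [11, 44, 176, 704, 2816]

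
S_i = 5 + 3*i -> [5, 8, 11, 14, 17]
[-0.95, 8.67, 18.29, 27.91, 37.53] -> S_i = -0.95 + 9.62*i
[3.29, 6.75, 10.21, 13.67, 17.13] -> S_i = 3.29 + 3.46*i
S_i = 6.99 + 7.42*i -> [6.99, 14.41, 21.83, 29.25, 36.67]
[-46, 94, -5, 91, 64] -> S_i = Random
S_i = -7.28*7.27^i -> [-7.28, -52.93, -384.77, -2797.27, -20336.16]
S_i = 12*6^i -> [12, 72, 432, 2592, 15552]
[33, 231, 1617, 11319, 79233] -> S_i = 33*7^i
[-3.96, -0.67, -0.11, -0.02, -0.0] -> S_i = -3.96*0.17^i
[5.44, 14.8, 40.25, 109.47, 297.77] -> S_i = 5.44*2.72^i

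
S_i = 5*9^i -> [5, 45, 405, 3645, 32805]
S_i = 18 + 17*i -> [18, 35, 52, 69, 86]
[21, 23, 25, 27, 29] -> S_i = 21 + 2*i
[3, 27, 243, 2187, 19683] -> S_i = 3*9^i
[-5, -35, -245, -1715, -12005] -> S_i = -5*7^i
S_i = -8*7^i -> [-8, -56, -392, -2744, -19208]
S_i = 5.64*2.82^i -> [5.64, 15.9, 44.85, 126.48, 356.68]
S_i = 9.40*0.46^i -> [9.4, 4.32, 1.99, 0.91, 0.42]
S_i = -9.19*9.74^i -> [-9.19, -89.51, -871.83, -8491.66, -82708.73]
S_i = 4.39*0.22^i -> [4.39, 0.97, 0.21, 0.05, 0.01]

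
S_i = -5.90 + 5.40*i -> [-5.9, -0.5, 4.9, 10.3, 15.7]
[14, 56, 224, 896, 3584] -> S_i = 14*4^i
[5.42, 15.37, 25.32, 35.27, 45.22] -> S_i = 5.42 + 9.95*i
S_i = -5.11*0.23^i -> [-5.11, -1.18, -0.27, -0.06, -0.01]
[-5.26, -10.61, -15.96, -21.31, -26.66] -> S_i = -5.26 + -5.35*i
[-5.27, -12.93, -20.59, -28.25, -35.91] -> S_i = -5.27 + -7.66*i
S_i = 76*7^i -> [76, 532, 3724, 26068, 182476]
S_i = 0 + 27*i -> [0, 27, 54, 81, 108]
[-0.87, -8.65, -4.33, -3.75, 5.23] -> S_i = Random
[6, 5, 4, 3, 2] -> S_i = 6 + -1*i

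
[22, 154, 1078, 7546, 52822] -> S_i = 22*7^i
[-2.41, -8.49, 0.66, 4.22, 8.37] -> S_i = Random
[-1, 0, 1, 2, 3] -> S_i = -1 + 1*i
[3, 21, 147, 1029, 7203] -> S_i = 3*7^i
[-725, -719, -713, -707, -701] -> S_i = -725 + 6*i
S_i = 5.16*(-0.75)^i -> [5.16, -3.87, 2.9, -2.18, 1.63]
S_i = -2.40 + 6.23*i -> [-2.4, 3.83, 10.06, 16.29, 22.52]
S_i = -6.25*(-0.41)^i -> [-6.25, 2.56, -1.05, 0.43, -0.18]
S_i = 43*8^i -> [43, 344, 2752, 22016, 176128]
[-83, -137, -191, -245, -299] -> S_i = -83 + -54*i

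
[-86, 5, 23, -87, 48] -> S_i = Random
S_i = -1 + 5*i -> [-1, 4, 9, 14, 19]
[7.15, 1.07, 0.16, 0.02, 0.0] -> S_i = 7.15*0.15^i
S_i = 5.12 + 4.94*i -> [5.12, 10.06, 15.0, 19.94, 24.88]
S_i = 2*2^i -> [2, 4, 8, 16, 32]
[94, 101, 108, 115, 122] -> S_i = 94 + 7*i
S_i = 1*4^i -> [1, 4, 16, 64, 256]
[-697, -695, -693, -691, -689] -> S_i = -697 + 2*i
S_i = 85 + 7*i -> [85, 92, 99, 106, 113]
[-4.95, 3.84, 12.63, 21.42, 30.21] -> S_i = -4.95 + 8.79*i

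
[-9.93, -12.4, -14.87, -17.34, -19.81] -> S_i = -9.93 + -2.47*i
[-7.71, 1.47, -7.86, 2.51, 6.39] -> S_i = Random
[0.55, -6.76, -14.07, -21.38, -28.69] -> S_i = 0.55 + -7.31*i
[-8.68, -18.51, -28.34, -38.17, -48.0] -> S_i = -8.68 + -9.83*i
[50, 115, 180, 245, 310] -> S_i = 50 + 65*i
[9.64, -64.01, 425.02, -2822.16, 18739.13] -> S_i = 9.64*(-6.64)^i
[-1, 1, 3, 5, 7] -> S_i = -1 + 2*i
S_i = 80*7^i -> [80, 560, 3920, 27440, 192080]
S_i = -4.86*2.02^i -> [-4.86, -9.82, -19.83, -40.06, -80.92]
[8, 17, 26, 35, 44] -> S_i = 8 + 9*i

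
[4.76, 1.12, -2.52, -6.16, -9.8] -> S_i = 4.76 + -3.64*i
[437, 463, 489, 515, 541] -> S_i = 437 + 26*i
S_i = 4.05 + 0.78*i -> [4.05, 4.83, 5.61, 6.39, 7.17]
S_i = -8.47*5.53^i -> [-8.47, -46.84, -259.02, -1432.38, -7921.07]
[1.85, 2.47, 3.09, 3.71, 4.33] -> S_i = 1.85 + 0.62*i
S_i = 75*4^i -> [75, 300, 1200, 4800, 19200]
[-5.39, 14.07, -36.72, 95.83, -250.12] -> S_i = -5.39*(-2.61)^i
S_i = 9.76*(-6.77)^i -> [9.76, -66.08, 447.33, -3028.42, 20502.39]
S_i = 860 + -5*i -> [860, 855, 850, 845, 840]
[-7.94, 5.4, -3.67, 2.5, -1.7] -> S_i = -7.94*(-0.68)^i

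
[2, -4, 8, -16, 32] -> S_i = 2*-2^i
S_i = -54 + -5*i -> [-54, -59, -64, -69, -74]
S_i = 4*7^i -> [4, 28, 196, 1372, 9604]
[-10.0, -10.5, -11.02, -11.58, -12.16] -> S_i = -10.00*1.05^i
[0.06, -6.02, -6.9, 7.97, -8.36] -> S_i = Random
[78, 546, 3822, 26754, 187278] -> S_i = 78*7^i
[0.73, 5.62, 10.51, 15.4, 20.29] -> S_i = 0.73 + 4.89*i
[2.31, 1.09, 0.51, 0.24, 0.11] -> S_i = 2.31*0.47^i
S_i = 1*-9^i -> [1, -9, 81, -729, 6561]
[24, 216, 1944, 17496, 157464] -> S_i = 24*9^i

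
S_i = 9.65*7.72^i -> [9.65, 74.5, 575.12, 4439.96, 34276.5]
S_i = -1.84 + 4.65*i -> [-1.84, 2.81, 7.46, 12.11, 16.76]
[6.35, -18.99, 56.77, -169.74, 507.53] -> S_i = 6.35*(-2.99)^i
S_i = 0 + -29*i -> [0, -29, -58, -87, -116]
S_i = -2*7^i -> [-2, -14, -98, -686, -4802]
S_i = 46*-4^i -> [46, -184, 736, -2944, 11776]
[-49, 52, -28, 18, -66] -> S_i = Random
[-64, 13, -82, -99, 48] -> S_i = Random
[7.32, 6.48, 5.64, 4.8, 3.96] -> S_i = 7.32 + -0.84*i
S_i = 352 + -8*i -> [352, 344, 336, 328, 320]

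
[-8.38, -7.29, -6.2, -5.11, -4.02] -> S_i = -8.38 + 1.09*i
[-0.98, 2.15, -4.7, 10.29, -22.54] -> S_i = -0.98*(-2.19)^i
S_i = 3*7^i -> [3, 21, 147, 1029, 7203]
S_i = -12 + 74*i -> [-12, 62, 136, 210, 284]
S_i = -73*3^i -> [-73, -219, -657, -1971, -5913]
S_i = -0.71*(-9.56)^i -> [-0.71, 6.79, -64.89, 620.34, -5930.48]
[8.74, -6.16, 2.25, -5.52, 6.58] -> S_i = Random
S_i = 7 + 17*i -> [7, 24, 41, 58, 75]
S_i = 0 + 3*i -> [0, 3, 6, 9, 12]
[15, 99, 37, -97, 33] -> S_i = Random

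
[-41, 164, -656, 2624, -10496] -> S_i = -41*-4^i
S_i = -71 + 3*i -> [-71, -68, -65, -62, -59]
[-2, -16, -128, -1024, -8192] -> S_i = -2*8^i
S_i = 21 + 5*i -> [21, 26, 31, 36, 41]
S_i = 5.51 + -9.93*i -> [5.51, -4.42, -14.35, -24.28, -34.21]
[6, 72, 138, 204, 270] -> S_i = 6 + 66*i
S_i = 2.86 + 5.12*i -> [2.86, 7.98, 13.1, 18.22, 23.34]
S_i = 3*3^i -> [3, 9, 27, 81, 243]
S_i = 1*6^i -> [1, 6, 36, 216, 1296]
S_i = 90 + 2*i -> [90, 92, 94, 96, 98]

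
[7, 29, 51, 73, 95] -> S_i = 7 + 22*i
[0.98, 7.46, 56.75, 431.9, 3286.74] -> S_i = 0.98*7.61^i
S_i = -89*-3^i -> [-89, 267, -801, 2403, -7209]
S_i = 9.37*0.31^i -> [9.37, 2.9, 0.9, 0.28, 0.09]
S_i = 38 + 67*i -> [38, 105, 172, 239, 306]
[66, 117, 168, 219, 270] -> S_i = 66 + 51*i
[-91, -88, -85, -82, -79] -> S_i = -91 + 3*i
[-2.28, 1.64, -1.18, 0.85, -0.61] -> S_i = -2.28*(-0.72)^i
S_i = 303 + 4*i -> [303, 307, 311, 315, 319]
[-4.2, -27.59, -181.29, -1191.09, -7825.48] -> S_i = -4.20*6.57^i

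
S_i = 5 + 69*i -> [5, 74, 143, 212, 281]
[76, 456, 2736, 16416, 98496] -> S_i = 76*6^i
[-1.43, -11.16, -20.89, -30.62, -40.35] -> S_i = -1.43 + -9.73*i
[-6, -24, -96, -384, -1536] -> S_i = -6*4^i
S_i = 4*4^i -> [4, 16, 64, 256, 1024]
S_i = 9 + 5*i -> [9, 14, 19, 24, 29]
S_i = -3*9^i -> [-3, -27, -243, -2187, -19683]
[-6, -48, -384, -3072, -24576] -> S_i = -6*8^i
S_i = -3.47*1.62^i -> [-3.47, -5.62, -9.11, -14.75, -23.9]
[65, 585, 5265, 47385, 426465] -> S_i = 65*9^i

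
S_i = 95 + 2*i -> [95, 97, 99, 101, 103]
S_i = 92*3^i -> [92, 276, 828, 2484, 7452]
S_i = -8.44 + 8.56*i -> [-8.44, 0.12, 8.68, 17.24, 25.8]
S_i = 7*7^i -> [7, 49, 343, 2401, 16807]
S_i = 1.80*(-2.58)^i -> [1.8, -4.64, 11.98, -30.91, 79.75]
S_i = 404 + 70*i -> [404, 474, 544, 614, 684]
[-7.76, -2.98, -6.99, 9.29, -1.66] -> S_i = Random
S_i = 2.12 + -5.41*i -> [2.12, -3.29, -8.7, -14.11, -19.52]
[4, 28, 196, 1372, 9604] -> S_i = 4*7^i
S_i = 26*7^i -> [26, 182, 1274, 8918, 62426]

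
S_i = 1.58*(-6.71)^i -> [1.58, -10.6, 71.14, -477.34, 3202.93]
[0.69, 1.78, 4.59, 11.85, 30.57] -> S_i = 0.69*2.58^i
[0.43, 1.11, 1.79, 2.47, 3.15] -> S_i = 0.43 + 0.68*i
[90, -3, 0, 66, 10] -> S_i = Random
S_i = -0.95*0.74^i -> [-0.95, -0.7, -0.52, -0.38, -0.28]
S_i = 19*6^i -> [19, 114, 684, 4104, 24624]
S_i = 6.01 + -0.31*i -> [6.01, 5.7, 5.39, 5.08, 4.77]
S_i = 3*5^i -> [3, 15, 75, 375, 1875]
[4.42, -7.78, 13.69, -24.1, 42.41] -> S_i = 4.42*(-1.76)^i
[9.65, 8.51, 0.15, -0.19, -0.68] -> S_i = Random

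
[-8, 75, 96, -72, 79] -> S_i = Random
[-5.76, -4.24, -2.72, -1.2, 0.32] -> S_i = -5.76 + 1.52*i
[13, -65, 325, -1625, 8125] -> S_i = 13*-5^i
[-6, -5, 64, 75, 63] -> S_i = Random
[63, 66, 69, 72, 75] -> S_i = 63 + 3*i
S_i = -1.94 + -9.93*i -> [-1.94, -11.87, -21.8, -31.73, -41.66]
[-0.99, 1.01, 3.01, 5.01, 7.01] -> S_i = -0.99 + 2.00*i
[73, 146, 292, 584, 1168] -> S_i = 73*2^i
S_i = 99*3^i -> [99, 297, 891, 2673, 8019]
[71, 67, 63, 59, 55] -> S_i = 71 + -4*i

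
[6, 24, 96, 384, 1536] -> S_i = 6*4^i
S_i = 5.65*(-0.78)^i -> [5.65, -4.41, 3.44, -2.68, 2.09]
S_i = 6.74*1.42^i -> [6.74, 9.57, 13.59, 19.3, 27.4]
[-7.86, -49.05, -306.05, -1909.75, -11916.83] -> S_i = -7.86*6.24^i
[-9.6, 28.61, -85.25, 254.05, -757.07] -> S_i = -9.60*(-2.98)^i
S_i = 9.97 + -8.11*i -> [9.97, 1.86, -6.25, -14.36, -22.47]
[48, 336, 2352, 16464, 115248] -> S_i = 48*7^i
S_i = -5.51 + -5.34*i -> [-5.51, -10.85, -16.19, -21.53, -26.87]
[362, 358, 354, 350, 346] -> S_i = 362 + -4*i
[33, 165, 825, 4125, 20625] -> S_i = 33*5^i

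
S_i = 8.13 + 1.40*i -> [8.13, 9.53, 10.93, 12.33, 13.73]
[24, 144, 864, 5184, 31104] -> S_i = 24*6^i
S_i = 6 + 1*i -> [6, 7, 8, 9, 10]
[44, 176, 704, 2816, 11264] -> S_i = 44*4^i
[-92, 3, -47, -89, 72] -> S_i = Random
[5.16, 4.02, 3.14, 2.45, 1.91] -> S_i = 5.16*0.78^i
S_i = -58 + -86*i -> [-58, -144, -230, -316, -402]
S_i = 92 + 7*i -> [92, 99, 106, 113, 120]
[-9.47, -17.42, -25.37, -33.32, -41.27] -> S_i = -9.47 + -7.95*i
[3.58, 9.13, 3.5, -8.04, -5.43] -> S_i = Random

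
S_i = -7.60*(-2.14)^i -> [-7.6, 16.26, -34.8, 74.48, -159.39]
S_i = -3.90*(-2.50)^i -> [-3.9, 9.75, -24.38, 60.94, -152.34]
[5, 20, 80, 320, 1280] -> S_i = 5*4^i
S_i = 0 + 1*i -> [0, 1, 2, 3, 4]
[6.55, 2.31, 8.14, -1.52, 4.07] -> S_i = Random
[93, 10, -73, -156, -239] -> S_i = 93 + -83*i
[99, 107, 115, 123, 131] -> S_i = 99 + 8*i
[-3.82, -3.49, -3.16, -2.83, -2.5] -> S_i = -3.82 + 0.33*i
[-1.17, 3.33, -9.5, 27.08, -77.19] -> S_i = -1.17*(-2.85)^i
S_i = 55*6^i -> [55, 330, 1980, 11880, 71280]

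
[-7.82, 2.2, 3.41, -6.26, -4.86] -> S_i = Random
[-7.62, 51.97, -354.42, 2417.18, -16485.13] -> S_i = -7.62*(-6.82)^i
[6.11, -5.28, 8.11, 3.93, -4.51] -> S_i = Random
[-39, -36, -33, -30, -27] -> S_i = -39 + 3*i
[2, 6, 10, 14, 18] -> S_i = 2 + 4*i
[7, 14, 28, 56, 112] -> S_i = 7*2^i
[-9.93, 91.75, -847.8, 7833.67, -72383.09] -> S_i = -9.93*(-9.24)^i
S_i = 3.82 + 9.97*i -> [3.82, 13.79, 23.76, 33.73, 43.7]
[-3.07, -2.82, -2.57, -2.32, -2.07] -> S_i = -3.07 + 0.25*i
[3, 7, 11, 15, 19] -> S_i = 3 + 4*i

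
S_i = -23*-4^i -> [-23, 92, -368, 1472, -5888]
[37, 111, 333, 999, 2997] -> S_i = 37*3^i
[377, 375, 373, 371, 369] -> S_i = 377 + -2*i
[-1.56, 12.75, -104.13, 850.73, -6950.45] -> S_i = -1.56*(-8.17)^i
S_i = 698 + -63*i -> [698, 635, 572, 509, 446]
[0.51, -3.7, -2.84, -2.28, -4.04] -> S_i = Random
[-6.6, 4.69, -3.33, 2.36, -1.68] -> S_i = -6.60*(-0.71)^i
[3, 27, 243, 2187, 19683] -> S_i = 3*9^i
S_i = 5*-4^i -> [5, -20, 80, -320, 1280]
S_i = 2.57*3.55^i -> [2.57, 9.12, 32.39, 114.98, 408.18]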